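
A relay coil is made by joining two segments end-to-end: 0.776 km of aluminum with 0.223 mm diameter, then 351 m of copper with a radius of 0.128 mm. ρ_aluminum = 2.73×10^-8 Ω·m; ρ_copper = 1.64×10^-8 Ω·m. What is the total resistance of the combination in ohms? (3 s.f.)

654 Ω

Segment 1: A = π(d/2)² = π(1.1150e-04 m)² = 3.906e-08 m²
R₁ = ρL/A = (2.73×10^-8)(776)/(3.906e-08) = 542.4 Ω
Segment 2: A = πr² = π(1.2800e-04 m)² = 5.147e-08 m²
R₂ = (1.64×10^-8)(351)/(5.147e-08) = 111.8 Ω
R = R₁ + R₂ = 654 Ω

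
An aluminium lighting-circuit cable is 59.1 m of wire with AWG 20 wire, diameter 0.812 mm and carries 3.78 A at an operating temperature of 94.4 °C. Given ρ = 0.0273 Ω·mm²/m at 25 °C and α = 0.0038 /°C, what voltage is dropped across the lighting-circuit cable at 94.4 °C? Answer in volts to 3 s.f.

14.9 V

ρ = 0.0273 Ω·mm²/m = 2.73×10^-8 Ω·m
A = π(0.812/2 mm)² = π(4.0600e-04 m)² = 5.178e-07 m²
R₍25₎ = ρL/A = (2.73×10^-8)(59.1)/(5.178e-07) = 3.116 Ω
R₍94.4₎ = R₍25₎(1 + αΔT) = 3.116 × (1 + 0.0038×69.4) = 3.937 Ω
V = IR = 3.78 × 3.937 = 14.9 V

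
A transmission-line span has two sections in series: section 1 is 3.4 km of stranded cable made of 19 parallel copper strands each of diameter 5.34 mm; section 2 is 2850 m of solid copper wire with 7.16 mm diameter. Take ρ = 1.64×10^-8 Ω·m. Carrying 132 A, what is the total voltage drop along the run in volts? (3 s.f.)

Section 1: A_strand = π(2.6700e-03)² = 2.240e-05 m²; R₁ = ρL/(N·A_s) = (1.64×10^-8)(3400)/(19×2.240e-05) = 0.131 Ω
Section 2: A = π(d/2)² = π(3.5800e-03 m)² = 4.026e-05 m²
R₂ = (1.64×10^-8)(2850)/(4.026e-05) = 1.161 Ω
R = R₁ + R₂ = 1.292 Ω
V = IR = 132 × 1.292 = 171 V

171 V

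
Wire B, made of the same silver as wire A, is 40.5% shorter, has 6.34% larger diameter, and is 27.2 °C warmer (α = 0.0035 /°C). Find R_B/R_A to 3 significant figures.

0.576

R ∝ ρL/d² with ρ ∝ (1+αΔT), so R_B/R_A = (1 − 40.5/100) × (1 + 6.34/100)⁻² × (1 + 0.0035×27.2)
= 0.595 × 0.8843 × 1.095 = 0.576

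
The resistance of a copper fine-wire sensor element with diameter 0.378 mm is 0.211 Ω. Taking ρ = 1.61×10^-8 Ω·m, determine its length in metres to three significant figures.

1.47 m

A = π(d/2)² = π(1.8900e-04 m)² = 1.122e-07 m²
L = RA/ρ = (0.211)(1.122e-07)/(1.61×10^-8) = 1.47 m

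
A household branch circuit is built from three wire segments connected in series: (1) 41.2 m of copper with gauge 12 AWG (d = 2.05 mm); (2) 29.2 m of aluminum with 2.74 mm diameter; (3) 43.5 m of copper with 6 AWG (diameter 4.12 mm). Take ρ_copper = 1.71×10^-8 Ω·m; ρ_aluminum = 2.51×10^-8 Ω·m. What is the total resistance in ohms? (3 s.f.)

Seg 1: A = π(2.05/2 mm)² = π(1.0250e-03 m)² = 3.301e-06 m²
R_1 = (1.71×10^-8)(41.2)/(3.301e-06) = 0.2134 Ω
Seg 2: A = π(d/2)² = π(1.3700e-03 m)² = 5.896e-06 m²
R_2 = (2.51×10^-8)(29.2)/(5.896e-06) = 0.1243 Ω
Seg 3: A = π(4.12/2 mm)² = π(2.0600e-03 m)² = 1.333e-05 m²
R_3 = (1.71×10^-8)(43.5)/(1.333e-05) = 0.0558 Ω
R_total = R_1 + R_2 + R_3 = 0.394 Ω

0.394 Ω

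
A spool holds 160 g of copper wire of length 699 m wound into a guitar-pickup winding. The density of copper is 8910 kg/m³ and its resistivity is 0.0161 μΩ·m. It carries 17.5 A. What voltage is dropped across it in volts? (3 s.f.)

7670 V

ρ = 0.0161 μΩ·m = 1.61×10^-8 Ω·m
A = m/(density·L) = 0.16/(8910×699) = 2.5690e-08 m²
R = ρL/A = (1.61×10^-8)(699)/(2.5690e-08) = 438.1 Ω
V = IR = 17.5 × 438.1 = 7670 V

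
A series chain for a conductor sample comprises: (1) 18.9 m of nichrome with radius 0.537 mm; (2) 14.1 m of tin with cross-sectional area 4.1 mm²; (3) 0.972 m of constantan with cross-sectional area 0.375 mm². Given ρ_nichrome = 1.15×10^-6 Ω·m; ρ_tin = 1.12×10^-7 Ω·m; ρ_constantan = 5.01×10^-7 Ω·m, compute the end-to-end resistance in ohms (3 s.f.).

Seg 1: A = πr² = π(5.3700e-04 m)² = 9.059e-07 m²
R_1 = (1.15×10^-6)(18.9)/(9.059e-07) = 23.99 Ω
Seg 2: A = 4.1 mm² = 4.100e-06 m²
R_2 = (1.12×10^-7)(14.1)/(4.100e-06) = 0.3852 Ω
Seg 3: A = 0.375 mm² = 3.750e-07 m²
R_3 = (5.01×10^-7)(0.972)/(3.750e-07) = 1.299 Ω
R_total = R_1 + R_2 + R_3 = 25.7 Ω

25.7 Ω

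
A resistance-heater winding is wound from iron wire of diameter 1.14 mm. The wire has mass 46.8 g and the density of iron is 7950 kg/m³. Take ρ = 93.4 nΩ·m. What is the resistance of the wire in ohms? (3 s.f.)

ρ = 93.4 nΩ·m = 9.34×10^-8 Ω·m
A = π(d/2)² = π(5.7000e-04 m)² = 1.0207e-06 m²
L = m/(density·A) = 0.0468/(7950×1.0207e-06) = 5.767 m
R = ρL/A = (9.34×10^-8)(5.767)/(1.0207e-06) = 0.528 Ω

0.528 Ω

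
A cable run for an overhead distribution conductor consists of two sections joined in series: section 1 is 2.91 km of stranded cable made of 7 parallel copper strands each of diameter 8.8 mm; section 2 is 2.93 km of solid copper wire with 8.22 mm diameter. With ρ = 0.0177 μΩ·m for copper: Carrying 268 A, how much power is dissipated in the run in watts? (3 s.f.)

ρ = 0.0177 μΩ·m = 1.77×10^-8 Ω·m
Section 1: A_strand = π(4.4000e-03)² = 6.082e-05 m²; R₁ = ρL/(N·A_s) = (1.77×10^-8)(2910)/(7×6.082e-05) = 0.121 Ω
Section 2: A = π(d/2)² = π(4.1100e-03 m)² = 5.307e-05 m²
R₂ = (1.77×10^-8)(2930)/(5.307e-05) = 0.9773 Ω
R = R₁ + R₂ = 1.098 Ω
P = I²R = (268)² × 1.098 = 78900 W

78900 W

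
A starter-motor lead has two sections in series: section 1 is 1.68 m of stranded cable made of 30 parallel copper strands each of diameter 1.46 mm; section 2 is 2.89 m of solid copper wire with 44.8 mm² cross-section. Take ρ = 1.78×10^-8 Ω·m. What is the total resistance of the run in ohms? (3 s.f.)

0.00174 Ω

Section 1: A_strand = π(7.3000e-04)² = 1.674e-06 m²; R₁ = ρL/(N·A_s) = (1.78×10^-8)(1.68)/(30×1.674e-06) = 5.954×10^-4 Ω
Section 2: A = 44.8 mm² = 4.480e-05 m²
R₂ = (1.78×10^-8)(2.89)/(4.480e-05) = 0.001148 Ω
R = R₁ + R₂ = 0.00174 Ω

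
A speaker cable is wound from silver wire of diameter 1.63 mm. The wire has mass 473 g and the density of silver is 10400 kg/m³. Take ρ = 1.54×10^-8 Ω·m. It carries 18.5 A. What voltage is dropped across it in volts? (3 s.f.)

A = π(d/2)² = π(8.1500e-04 m)² = 2.0867e-06 m²
L = m/(density·A) = 0.473/(10400×2.0867e-06) = 21.8 m
R = ρL/A = (1.54×10^-8)(21.8)/(2.0867e-06) = 0.1608 Ω
V = IR = 18.5 × 0.1608 = 2.98 V

2.98 V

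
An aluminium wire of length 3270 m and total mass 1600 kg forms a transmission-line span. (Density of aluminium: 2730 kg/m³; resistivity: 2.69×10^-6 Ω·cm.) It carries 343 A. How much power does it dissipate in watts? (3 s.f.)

57700 W

ρ = 2.69×10^-6 Ω·cm = 2.69×10^-8 Ω·m
A = m/(density·L) = 1600/(2730×3270) = 1.7923e-04 m²
R = ρL/A = (2.69×10^-8)(3270)/(1.7923e-04) = 0.4908 Ω
P = I²R = (343)² × 0.4908 = 57700 W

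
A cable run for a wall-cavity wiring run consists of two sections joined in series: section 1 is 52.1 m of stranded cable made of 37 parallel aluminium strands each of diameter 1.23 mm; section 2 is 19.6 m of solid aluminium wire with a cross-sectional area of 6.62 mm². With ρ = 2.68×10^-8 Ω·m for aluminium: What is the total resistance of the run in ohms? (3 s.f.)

Section 1: A_strand = π(6.1500e-04)² = 1.188e-06 m²; R₁ = ρL/(N·A_s) = (2.68×10^-8)(52.1)/(37×1.188e-06) = 0.03176 Ω
Section 2: A = 6.62 mm² = 6.620e-06 m²
R₂ = (2.68×10^-8)(19.6)/(6.620e-06) = 0.07935 Ω
R = R₁ + R₂ = 0.111 Ω

0.111 Ω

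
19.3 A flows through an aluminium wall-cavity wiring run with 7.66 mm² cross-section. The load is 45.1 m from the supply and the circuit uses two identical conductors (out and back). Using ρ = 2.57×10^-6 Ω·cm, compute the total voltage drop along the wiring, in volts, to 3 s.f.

ρ = 2.57×10^-6 Ω·cm = 2.57×10^-8 Ω·m
A = 7.66 mm² = 7.660e-06 m²
Total conductor length (both ways) L = 2 × 45.1 = 90.2 m
R = ρL/A = (2.57×10^-8)(90.2)/(7.660e-06) = 0.3026 Ω
V = IR = 19.3 × 0.3026 = 5.84 V

5.84 V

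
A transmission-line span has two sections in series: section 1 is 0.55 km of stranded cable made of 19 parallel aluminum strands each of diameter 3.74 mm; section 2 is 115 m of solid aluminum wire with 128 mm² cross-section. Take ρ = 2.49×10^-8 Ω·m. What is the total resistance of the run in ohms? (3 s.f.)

0.0880 Ω

Section 1: A_strand = π(1.8700e-03)² = 1.099e-05 m²; R₁ = ρL/(N·A_s) = (2.49×10^-8)(550)/(19×1.099e-05) = 0.06561 Ω
Section 2: A = 128 mm² = 1.280e-04 m²
R₂ = (2.49×10^-8)(115)/(1.280e-04) = 0.02237 Ω
R = R₁ + R₂ = 0.0880 Ω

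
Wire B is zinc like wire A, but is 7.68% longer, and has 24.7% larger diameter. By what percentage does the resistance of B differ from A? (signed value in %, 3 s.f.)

R ∝ L/d², so R_B/R_A = (1 + 7.68/100) × (1 + 24.7/100)⁻²
= 1.077 × 0.6431 = 0.6925
(R_B − R_A)/R_A = 0.6925 − 1 = -30.8%

-30.8%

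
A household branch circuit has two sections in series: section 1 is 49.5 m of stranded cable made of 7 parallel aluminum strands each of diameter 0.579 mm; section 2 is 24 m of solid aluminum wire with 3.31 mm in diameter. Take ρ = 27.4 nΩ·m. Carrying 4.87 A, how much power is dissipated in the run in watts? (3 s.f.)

ρ = 27.4 nΩ·m = 2.74×10^-8 Ω·m
Section 1: A_strand = π(2.8950e-04)² = 2.633e-07 m²; R₁ = ρL/(N·A_s) = (2.74×10^-8)(49.5)/(7×2.633e-07) = 0.7359 Ω
Section 2: A = π(d/2)² = π(1.6550e-03 m)² = 8.605e-06 m²
R₂ = (2.74×10^-8)(24)/(8.605e-06) = 0.07642 Ω
R = R₁ + R₂ = 0.8123 Ω
P = I²R = (4.87)² × 0.8123 = 19.3 W

19.3 W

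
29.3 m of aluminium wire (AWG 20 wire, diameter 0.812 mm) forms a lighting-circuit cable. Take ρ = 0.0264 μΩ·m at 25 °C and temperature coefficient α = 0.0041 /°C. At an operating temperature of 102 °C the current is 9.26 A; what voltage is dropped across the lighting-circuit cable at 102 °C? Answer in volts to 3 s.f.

18.2 V

ρ = 0.0264 μΩ·m = 2.64×10^-8 Ω·m
A = π(0.812/2 mm)² = π(4.0600e-04 m)² = 5.178e-07 m²
R₍25₎ = ρL/A = (2.64×10^-8)(29.3)/(5.178e-07) = 1.494 Ω
R₍102₎ = R₍25₎(1 + αΔT) = 1.494 × (1 + 0.0041×77) = 1.965 Ω
V = IR = 9.26 × 1.965 = 18.2 V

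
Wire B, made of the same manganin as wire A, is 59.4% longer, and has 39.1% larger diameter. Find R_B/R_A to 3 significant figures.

R ∝ L/d², so R_B/R_A = (1 + 59.4/100) × (1 + 39.1/100)⁻²
= 1.594 × 0.5168 = 0.824

0.824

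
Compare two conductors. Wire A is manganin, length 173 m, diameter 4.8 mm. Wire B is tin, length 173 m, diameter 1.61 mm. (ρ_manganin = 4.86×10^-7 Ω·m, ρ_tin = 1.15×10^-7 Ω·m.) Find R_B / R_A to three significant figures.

R ∝ ρL/d², so R_B/R_A = (ρ_B/ρ_A) × (d_A/d_B)²
= (1.15×10^-7/4.86×10^-7) × (4.8/1.61)² = 2.10

2.10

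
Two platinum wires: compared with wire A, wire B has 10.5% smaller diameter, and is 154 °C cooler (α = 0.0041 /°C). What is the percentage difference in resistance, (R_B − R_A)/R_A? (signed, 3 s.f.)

-54.0%

R ∝ ρL/d² with ρ ∝ (1+αΔT), so R_B/R_A = (1 − 10.5/100)⁻² × (1 − 0.0041×154)
= 1.248 × 0.3686 = 0.4602
(R_B − R_A)/R_A = 0.4602 − 1 = -54.0%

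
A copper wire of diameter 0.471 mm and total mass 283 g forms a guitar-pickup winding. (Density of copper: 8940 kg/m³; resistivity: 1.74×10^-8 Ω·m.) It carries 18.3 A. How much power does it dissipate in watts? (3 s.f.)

A = π(d/2)² = π(2.3550e-04 m)² = 1.7423e-07 m²
L = m/(density·A) = 0.283/(8940×1.7423e-07) = 181.7 m
R = ρL/A = (1.74×10^-8)(181.7)/(1.7423e-07) = 18.14 Ω
P = I²R = (18.3)² × 18.14 = 6080 W

6080 W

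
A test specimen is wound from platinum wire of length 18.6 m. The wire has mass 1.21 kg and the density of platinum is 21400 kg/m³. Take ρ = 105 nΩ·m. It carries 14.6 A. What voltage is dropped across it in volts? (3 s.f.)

ρ = 105 nΩ·m = 1.05×10^-7 Ω·m
A = m/(density·L) = 1.21/(21400×18.6) = 3.0399e-06 m²
R = ρL/A = (1.05×10^-7)(18.6)/(3.0399e-06) = 0.6425 Ω
V = IR = 14.6 × 0.6425 = 9.38 V

9.38 V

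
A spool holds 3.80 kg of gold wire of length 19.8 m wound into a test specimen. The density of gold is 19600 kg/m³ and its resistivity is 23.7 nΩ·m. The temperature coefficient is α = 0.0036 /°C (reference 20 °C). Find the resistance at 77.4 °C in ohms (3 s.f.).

0.0578 Ω

ρ = 23.7 nΩ·m = 2.37×10^-8 Ω·m
A = m/(density·L) = 3.8/(19600×19.8) = 9.7918e-06 m²
R = ρL/A = (2.37×10^-8)(19.8)/(9.7918e-06) = 0.04792 Ω
R(77.4 °C) = 0.04792 × (1 + 0.0036×57.4) = 0.0578 Ω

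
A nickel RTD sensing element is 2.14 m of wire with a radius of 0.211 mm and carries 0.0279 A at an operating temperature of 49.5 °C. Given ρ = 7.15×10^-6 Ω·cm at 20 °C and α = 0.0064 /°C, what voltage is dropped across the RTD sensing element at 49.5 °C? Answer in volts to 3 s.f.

0.0363 V

ρ = 7.15×10^-6 Ω·cm = 7.15×10^-8 Ω·m
A = πr² = π(2.1100e-04 m)² = 1.399e-07 m²
R₍20₎ = ρL/A = (7.15×10^-8)(2.14)/(1.399e-07) = 1.094 Ω
R₍49.5₎ = R₍20₎(1 + αΔT) = 1.094 × (1 + 0.0064×29.5) = 1.301 Ω
V = IR = 0.0279 × 1.301 = 0.0363 V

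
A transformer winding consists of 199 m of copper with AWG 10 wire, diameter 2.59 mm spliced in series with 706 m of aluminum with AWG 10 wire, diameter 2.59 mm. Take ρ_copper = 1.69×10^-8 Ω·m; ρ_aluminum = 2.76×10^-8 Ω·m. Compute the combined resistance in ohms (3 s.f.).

Segment 1: A = π(2.59/2 mm)² = π(1.2950e-03 m)² = 5.269e-06 m²
R₁ = ρL/A = (1.69×10^-8)(199)/(5.269e-06) = 0.6383 Ω
R₂ = (2.76×10^-8)(706)/(5.269e-06) = 3.698 Ω
R = R₁ + R₂ = 4.34 Ω

4.34 Ω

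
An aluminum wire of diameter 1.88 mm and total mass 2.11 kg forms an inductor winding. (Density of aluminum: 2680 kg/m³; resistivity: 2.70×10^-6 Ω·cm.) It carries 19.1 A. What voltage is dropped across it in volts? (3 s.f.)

ρ = 2.70×10^-6 Ω·cm = 2.70×10^-8 Ω·m
A = π(d/2)² = π(9.4000e-04 m)² = 2.7759e-06 m²
L = m/(density·A) = 2.11/(2680×2.7759e-06) = 283.6 m
R = ρL/A = (2.70×10^-8)(283.6)/(2.7759e-06) = 2.759 Ω
V = IR = 19.1 × 2.759 = 52.7 V

52.7 V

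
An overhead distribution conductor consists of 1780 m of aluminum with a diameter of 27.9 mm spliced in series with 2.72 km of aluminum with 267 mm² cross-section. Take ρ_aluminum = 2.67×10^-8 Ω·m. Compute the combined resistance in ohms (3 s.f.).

Segment 1: A = π(d/2)² = π(1.3950e-02 m)² = 6.114e-04 m²
R₁ = ρL/A = (2.67×10^-8)(1780)/(6.114e-04) = 0.07774 Ω
Segment 2: A = 267 mm² = 2.670e-04 m²
R₂ = (2.67×10^-8)(2720)/(2.670e-04) = 0.272 Ω
R = R₁ + R₂ = 0.350 Ω

0.350 Ω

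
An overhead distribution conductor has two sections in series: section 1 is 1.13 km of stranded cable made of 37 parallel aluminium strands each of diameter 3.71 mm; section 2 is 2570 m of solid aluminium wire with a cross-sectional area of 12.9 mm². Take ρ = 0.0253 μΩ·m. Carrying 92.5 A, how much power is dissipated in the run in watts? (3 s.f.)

43700 W

ρ = 0.0253 μΩ·m = 2.53×10^-8 Ω·m
Section 1: A_strand = π(1.8550e-03)² = 1.081e-05 m²; R₁ = ρL/(N·A_s) = (2.53×10^-8)(1130)/(37×1.081e-05) = 0.07148 Ω
Section 2: A = 12.9 mm² = 1.290e-05 m²
R₂ = (2.53×10^-8)(2570)/(1.290e-05) = 5.04 Ω
R = R₁ + R₂ = 5.112 Ω
P = I²R = (92.5)² × 5.112 = 43700 W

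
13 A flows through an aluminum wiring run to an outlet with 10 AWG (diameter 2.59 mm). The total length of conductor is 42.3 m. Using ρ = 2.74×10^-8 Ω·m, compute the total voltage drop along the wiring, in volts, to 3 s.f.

A = π(2.59/2 mm)² = π(1.2950e-03 m)² = 5.269e-06 m²
R = ρL/A = (2.74×10^-8)(42.3)/(5.269e-06) = 0.22 Ω
V = IR = 13 × 0.22 = 2.86 V

2.86 V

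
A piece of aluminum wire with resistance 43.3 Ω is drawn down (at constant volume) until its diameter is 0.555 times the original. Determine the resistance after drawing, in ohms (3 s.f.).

Volume constant ⇒ L' = L/r² with r = 0.555. R' = ρL'/A' = ρ(L/r²)/(πr²d₀²/4) = R/r⁴.
R' = 10.54 × 43.3 = 456 Ω

456 Ω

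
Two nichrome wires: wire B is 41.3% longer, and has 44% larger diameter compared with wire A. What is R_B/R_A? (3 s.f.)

0.681

R ∝ L/d², so R_B/R_A = (1 + 41.3/100) × (1 + 44/100)⁻²
= 1.413 × 0.4823 = 0.681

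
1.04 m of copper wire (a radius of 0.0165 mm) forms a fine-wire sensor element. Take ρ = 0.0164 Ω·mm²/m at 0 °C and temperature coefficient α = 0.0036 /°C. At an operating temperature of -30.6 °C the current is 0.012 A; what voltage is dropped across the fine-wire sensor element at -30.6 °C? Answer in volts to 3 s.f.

0.213 V

ρ = 0.0164 Ω·mm²/m = 1.64×10^-8 Ω·m
A = πr² = π(1.6500e-05 m)² = 8.553e-10 m²
R₍0₎ = ρL/A = (1.64×10^-8)(1.04)/(8.553e-10) = 19.94 Ω
R₍-30.6₎ = R₍0₎(1 + αΔT) = 19.94 × (1 + 0.0036×-30.6) = 17.74 Ω
V = IR = 0.012 × 17.74 = 0.213 V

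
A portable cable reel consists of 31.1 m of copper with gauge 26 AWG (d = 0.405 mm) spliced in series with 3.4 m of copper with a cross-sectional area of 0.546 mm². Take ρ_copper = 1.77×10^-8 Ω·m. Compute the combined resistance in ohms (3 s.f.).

Segment 1: A = π(0.405/2 mm)² = π(2.0250e-04 m)² = 1.288e-07 m²
R₁ = ρL/A = (1.77×10^-8)(31.1)/(1.288e-07) = 4.273 Ω
Segment 2: A = 0.546 mm² = 5.460e-07 m²
R₂ = (1.77×10^-8)(3.4)/(5.460e-07) = 0.1102 Ω
R = R₁ + R₂ = 4.38 Ω

4.38 Ω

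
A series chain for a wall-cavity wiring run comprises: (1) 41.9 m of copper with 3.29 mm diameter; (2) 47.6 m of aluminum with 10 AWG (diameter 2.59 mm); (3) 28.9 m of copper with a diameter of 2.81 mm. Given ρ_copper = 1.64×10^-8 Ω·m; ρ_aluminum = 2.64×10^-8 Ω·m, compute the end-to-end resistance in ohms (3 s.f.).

0.396 Ω

Seg 1: A = π(d/2)² = π(1.6450e-03 m)² = 8.501e-06 m²
R_1 = (1.64×10^-8)(41.9)/(8.501e-06) = 0.08083 Ω
Seg 2: A = π(2.59/2 mm)² = π(1.2950e-03 m)² = 5.269e-06 m²
R_2 = (2.64×10^-8)(47.6)/(5.269e-06) = 0.2385 Ω
Seg 3: A = π(d/2)² = π(1.4050e-03 m)² = 6.202e-06 m²
R_3 = (1.64×10^-8)(28.9)/(6.202e-06) = 0.07643 Ω
R_total = R_1 + R_2 + R_3 = 0.396 Ω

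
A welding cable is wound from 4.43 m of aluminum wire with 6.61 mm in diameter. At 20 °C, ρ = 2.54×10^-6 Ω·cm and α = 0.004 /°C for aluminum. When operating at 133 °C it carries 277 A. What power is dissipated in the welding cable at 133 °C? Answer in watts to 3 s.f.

ρ = 2.54×10^-6 Ω·cm = 2.54×10^-8 Ω·m
A = π(d/2)² = π(3.3050e-03 m)² = 3.432e-05 m²
R₍20₎ = ρL/A = (2.54×10^-8)(4.43)/(3.432e-05) = 0.003279 Ω
R₍133₎ = R₍20₎(1 + αΔT) = 0.003279 × (1 + 0.004×113) = 0.004761 Ω
P = I²R = (277)² × 0.004761 = 365 W

365 W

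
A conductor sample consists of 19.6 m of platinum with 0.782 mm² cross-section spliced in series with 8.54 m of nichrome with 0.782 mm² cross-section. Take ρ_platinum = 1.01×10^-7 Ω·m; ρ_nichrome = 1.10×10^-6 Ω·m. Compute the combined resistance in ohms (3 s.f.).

Segment 1: A = 0.782 mm² = 7.820e-07 m²
R₁ = ρL/A = (1.01×10^-7)(19.6)/(7.820e-07) = 2.531 Ω
R₂ = (1.10×10^-6)(8.54)/(7.820e-07) = 12.01 Ω
R = R₁ + R₂ = 14.5 Ω

14.5 Ω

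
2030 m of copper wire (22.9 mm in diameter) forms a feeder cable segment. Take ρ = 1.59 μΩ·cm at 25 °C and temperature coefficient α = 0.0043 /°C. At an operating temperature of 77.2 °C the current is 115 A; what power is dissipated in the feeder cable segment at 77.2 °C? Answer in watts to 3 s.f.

1270 W

ρ = 1.59 μΩ·cm = 1.59×10^-8 Ω·m
A = π(d/2)² = π(1.1450e-02 m)² = 4.119e-04 m²
R₍25₎ = ρL/A = (1.59×10^-8)(2030)/(4.119e-04) = 0.07837 Ω
R₍77.2₎ = R₍25₎(1 + αΔT) = 0.07837 × (1 + 0.0043×52.2) = 0.09596 Ω
P = I²R = (115)² × 0.09596 = 1270 W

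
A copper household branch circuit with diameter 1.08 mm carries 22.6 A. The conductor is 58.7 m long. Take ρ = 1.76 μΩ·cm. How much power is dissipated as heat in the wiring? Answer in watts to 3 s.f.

576 W

ρ = 1.76 μΩ·cm = 1.76×10^-8 Ω·m
A = π(d/2)² = π(5.4000e-04 m)² = 9.161e-07 m²
R = ρL/A = (1.76×10^-8)(58.7)/(9.161e-07) = 1.128 Ω
P = I²R = (22.6)² × 1.128 = 576 W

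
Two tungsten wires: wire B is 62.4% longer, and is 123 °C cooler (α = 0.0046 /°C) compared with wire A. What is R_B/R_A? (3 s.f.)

R ∝ ρL/d² with ρ ∝ (1+αΔT), so R_B/R_A = (1 + 62.4/100) × (1 − 0.0046×123)
= 1.624 × 0.4342 = 0.705

0.705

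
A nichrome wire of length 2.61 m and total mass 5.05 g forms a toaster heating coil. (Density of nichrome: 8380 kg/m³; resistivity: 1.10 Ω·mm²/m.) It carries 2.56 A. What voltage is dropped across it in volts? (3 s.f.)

31.8 V

ρ = 1.10 Ω·mm²/m = 1.10×10^-6 Ω·m
A = m/(density·L) = 0.00505/(8380×2.61) = 2.3089e-07 m²
R = ρL/A = (1.10×10^-6)(2.61)/(2.3089e-07) = 12.43 Ω
V = IR = 2.56 × 12.43 = 31.8 V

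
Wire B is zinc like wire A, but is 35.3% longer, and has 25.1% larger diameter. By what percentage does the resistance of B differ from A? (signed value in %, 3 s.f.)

-13.5%

R ∝ L/d², so R_B/R_A = (1 + 35.3/100) × (1 + 25.1/100)⁻²
= 1.353 × 0.639 = 0.8645
(R_B − R_A)/R_A = 0.8645 − 1 = -13.5%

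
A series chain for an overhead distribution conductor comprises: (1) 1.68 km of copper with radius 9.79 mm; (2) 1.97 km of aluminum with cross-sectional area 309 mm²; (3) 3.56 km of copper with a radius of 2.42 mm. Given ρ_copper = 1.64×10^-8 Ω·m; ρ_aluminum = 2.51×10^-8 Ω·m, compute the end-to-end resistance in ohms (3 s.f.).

3.42 Ω

Seg 1: A = πr² = π(9.7900e-03 m)² = 3.011e-04 m²
R_1 = (1.64×10^-8)(1680)/(3.011e-04) = 0.0915 Ω
Seg 2: A = 309 mm² = 3.090e-04 m²
R_2 = (2.51×10^-8)(1970)/(3.090e-04) = 0.16 Ω
Seg 3: A = πr² = π(2.4200e-03 m)² = 1.840e-05 m²
R_3 = (1.64×10^-8)(3560)/(1.840e-05) = 3.173 Ω
R_total = R_1 + R_2 + R_3 = 3.42 Ω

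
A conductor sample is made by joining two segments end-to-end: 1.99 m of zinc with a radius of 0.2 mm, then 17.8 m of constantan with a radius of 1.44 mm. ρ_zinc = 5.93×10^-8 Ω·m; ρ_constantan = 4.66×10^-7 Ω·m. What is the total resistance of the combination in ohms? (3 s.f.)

Segment 1: A = πr² = π(2.0000e-04 m)² = 1.257e-07 m²
R₁ = ρL/A = (5.93×10^-8)(1.99)/(1.257e-07) = 0.9391 Ω
Segment 2: A = πr² = π(1.4400e-03 m)² = 6.514e-06 m²
R₂ = (4.66×10^-7)(17.8)/(6.514e-06) = 1.273 Ω
R = R₁ + R₂ = 2.21 Ω

2.21 Ω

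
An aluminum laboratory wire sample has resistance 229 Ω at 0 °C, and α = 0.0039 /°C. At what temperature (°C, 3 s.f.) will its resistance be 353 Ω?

139 °C

R = R₀(1 + α(T − T₀)) ⇒ T = T₀ + (R/R₀ − 1)/α
T = 0 + (353/229 − 1)/0.0039 = 0 + (0.5415)/0.0039 = 139 °C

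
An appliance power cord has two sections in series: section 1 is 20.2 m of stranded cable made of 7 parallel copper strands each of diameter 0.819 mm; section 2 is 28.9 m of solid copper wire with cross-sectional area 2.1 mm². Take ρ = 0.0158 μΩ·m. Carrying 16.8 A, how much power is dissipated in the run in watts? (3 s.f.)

85.8 W

ρ = 0.0158 μΩ·m = 1.58×10^-8 Ω·m
Section 1: A_strand = π(4.0950e-04)² = 5.268e-07 m²; R₁ = ρL/(N·A_s) = (1.58×10^-8)(20.2)/(7×5.268e-07) = 0.08655 Ω
Section 2: A = 2.1 mm² = 2.100e-06 m²
R₂ = (1.58×10^-8)(28.9)/(2.100e-06) = 0.2174 Ω
R = R₁ + R₂ = 0.304 Ω
P = I²R = (16.8)² × 0.304 = 85.8 W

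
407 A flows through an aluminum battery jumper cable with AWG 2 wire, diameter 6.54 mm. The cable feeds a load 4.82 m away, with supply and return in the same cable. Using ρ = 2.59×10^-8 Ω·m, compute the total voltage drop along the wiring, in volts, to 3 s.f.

A = π(6.54/2 mm)² = π(3.2700e-03 m)² = 3.359e-05 m²
Total conductor length (both ways) L = 2 × 4.82 = 9.64 m
R = ρL/A = (2.59×10^-8)(9.64)/(3.359e-05) = 0.007432 Ω
V = IR = 407 × 0.007432 = 3.03 V

3.03 V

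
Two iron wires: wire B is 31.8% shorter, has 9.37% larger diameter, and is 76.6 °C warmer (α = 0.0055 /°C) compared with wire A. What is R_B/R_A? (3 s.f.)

0.810

R ∝ ρL/d² with ρ ∝ (1+αΔT), so R_B/R_A = (1 − 31.8/100) × (1 + 9.37/100)⁻² × (1 + 0.0055×76.6)
= 0.682 × 0.836 × 1.421 = 0.810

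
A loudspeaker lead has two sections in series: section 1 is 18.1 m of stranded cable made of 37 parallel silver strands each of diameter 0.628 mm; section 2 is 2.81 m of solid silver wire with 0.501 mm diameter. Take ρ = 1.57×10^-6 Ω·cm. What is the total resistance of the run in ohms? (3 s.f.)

ρ = 1.57×10^-6 Ω·cm = 1.57×10^-8 Ω·m
Section 1: A_strand = π(3.1400e-04)² = 3.097e-07 m²; R₁ = ρL/(N·A_s) = (1.57×10^-8)(18.1)/(37×3.097e-07) = 0.0248 Ω
Section 2: A = π(d/2)² = π(2.5050e-04 m)² = 1.971e-07 m²
R₂ = (1.57×10^-8)(2.81)/(1.971e-07) = 0.2238 Ω
R = R₁ + R₂ = 0.249 Ω

0.249 Ω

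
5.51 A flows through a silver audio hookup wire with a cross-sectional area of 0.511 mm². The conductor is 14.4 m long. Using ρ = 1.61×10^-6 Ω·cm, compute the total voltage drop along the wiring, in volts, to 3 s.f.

ρ = 1.61×10^-6 Ω·cm = 1.61×10^-8 Ω·m
A = 0.511 mm² = 5.110e-07 m²
R = ρL/A = (1.61×10^-8)(14.4)/(5.110e-07) = 0.4537 Ω
V = IR = 5.51 × 0.4537 = 2.50 V

2.50 V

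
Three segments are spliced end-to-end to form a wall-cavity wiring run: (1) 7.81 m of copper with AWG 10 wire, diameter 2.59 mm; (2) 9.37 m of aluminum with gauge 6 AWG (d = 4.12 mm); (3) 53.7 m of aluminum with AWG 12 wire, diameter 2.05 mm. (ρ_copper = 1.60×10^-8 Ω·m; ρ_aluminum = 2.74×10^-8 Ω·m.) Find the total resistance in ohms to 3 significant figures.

0.489 Ω

Seg 1: A = π(2.59/2 mm)² = π(1.2950e-03 m)² = 5.269e-06 m²
R_1 = (1.60×10^-8)(7.81)/(5.269e-06) = 0.02372 Ω
Seg 2: A = π(4.12/2 mm)² = π(2.0600e-03 m)² = 1.333e-05 m²
R_2 = (2.74×10^-8)(9.37)/(1.333e-05) = 0.01926 Ω
Seg 3: A = π(2.05/2 mm)² = π(1.0250e-03 m)² = 3.301e-06 m²
R_3 = (2.74×10^-8)(53.7)/(3.301e-06) = 0.4458 Ω
R_total = R_1 + R_2 + R_3 = 0.489 Ω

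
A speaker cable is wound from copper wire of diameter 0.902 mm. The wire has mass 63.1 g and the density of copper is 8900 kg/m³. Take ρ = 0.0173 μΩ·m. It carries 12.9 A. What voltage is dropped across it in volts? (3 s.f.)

3.87 V

ρ = 0.0173 μΩ·m = 1.73×10^-8 Ω·m
A = π(d/2)² = π(4.5100e-04 m)² = 6.3900e-07 m²
L = m/(density·A) = 0.0631/(8900×6.3900e-07) = 11.1 m
R = ρL/A = (1.73×10^-8)(11.1)/(6.3900e-07) = 0.3004 Ω
V = IR = 12.9 × 0.3004 = 3.87 V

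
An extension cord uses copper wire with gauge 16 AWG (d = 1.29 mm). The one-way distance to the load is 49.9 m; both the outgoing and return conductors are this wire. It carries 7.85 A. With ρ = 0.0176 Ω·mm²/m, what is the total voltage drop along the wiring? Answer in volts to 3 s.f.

10.5 V

ρ = 0.0176 Ω·mm²/m = 1.76×10^-8 Ω·m
A = π(1.29/2 mm)² = π(6.4500e-04 m)² = 1.307e-06 m²
Total conductor length (both ways) L = 2 × 49.9 = 99.8 m
R = ρL/A = (1.76×10^-8)(99.8)/(1.307e-06) = 1.344 Ω
V = IR = 7.85 × 1.344 = 10.5 V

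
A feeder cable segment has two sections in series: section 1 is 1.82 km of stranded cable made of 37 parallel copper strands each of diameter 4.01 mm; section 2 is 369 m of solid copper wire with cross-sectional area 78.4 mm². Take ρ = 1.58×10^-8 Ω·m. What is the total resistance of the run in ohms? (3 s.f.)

Section 1: A_strand = π(2.0050e-03)² = 1.263e-05 m²; R₁ = ρL/(N·A_s) = (1.58×10^-8)(1820)/(37×1.263e-05) = 0.06154 Ω
Section 2: A = 78.4 mm² = 7.840e-05 m²
R₂ = (1.58×10^-8)(369)/(7.840e-05) = 0.07436 Ω
R = R₁ + R₂ = 0.136 Ω

0.136 Ω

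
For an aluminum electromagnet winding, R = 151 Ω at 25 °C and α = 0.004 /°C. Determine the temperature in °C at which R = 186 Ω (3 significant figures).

82.9 °C

R = R₀(1 + α(T − T₀)) ⇒ T = T₀ + (R/R₀ − 1)/α
T = 25 + (186/151 − 1)/0.004 = 25 + (0.2318)/0.004 = 82.9 °C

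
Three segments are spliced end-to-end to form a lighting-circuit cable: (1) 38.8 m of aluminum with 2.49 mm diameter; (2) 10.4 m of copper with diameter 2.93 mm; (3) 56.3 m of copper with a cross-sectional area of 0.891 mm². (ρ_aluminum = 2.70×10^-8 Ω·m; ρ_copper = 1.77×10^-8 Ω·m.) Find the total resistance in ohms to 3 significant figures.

Seg 1: A = π(d/2)² = π(1.2450e-03 m)² = 4.870e-06 m²
R_1 = (2.70×10^-8)(38.8)/(4.870e-06) = 0.2151 Ω
Seg 2: A = π(d/2)² = π(1.4650e-03 m)² = 6.743e-06 m²
R_2 = (1.77×10^-8)(10.4)/(6.743e-06) = 0.0273 Ω
Seg 3: A = 0.891 mm² = 8.910e-07 m²
R_3 = (1.77×10^-8)(56.3)/(8.910e-07) = 1.118 Ω
R_total = R_1 + R_2 + R_3 = 1.36 Ω

1.36 Ω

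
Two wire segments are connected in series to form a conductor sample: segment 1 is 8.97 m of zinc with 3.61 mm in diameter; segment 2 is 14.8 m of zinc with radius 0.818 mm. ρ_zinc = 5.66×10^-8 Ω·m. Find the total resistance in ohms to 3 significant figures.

Segment 1: A = π(d/2)² = π(1.8050e-03 m)² = 1.024e-05 m²
R₁ = ρL/A = (5.66×10^-8)(8.97)/(1.024e-05) = 0.0496 Ω
Segment 2: A = πr² = π(8.1800e-04 m)² = 2.102e-06 m²
R₂ = (5.66×10^-8)(14.8)/(2.102e-06) = 0.3985 Ω
R = R₁ + R₂ = 0.448 Ω

0.448 Ω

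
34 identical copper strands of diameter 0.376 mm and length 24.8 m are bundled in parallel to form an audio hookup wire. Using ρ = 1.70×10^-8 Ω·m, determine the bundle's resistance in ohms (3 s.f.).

A_strand = π(1.8800e-04 m)² = 1.110e-07 m²
R_strand = ρL/A = (1.70×10^-8)(24.8)/(1.110e-07) = 3.797 Ω
R_total = R_strand/N = 3.797/34 = 0.112 Ω

0.112 Ω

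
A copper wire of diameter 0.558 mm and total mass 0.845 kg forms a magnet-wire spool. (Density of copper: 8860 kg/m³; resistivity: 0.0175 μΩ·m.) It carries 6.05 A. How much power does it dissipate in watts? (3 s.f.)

1020 W

ρ = 0.0175 μΩ·m = 1.75×10^-8 Ω·m
A = π(d/2)² = π(2.7900e-04 m)² = 2.4454e-07 m²
L = m/(density·A) = 0.845/(8860×2.4454e-07) = 390 m
R = ρL/A = (1.75×10^-8)(390)/(2.4454e-07) = 27.91 Ω
P = I²R = (6.05)² × 27.91 = 1020 W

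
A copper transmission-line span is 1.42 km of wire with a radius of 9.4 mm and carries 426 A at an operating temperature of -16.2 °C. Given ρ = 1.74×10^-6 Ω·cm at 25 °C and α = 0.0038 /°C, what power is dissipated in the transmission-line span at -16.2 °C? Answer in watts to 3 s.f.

ρ = 1.74×10^-6 Ω·cm = 1.74×10^-8 Ω·m
A = πr² = π(9.4000e-03 m)² = 2.776e-04 m²
R₍25₎ = ρL/A = (1.74×10^-8)(1420)/(2.776e-04) = 0.08901 Ω
R₍-16.2₎ = R₍25₎(1 + αΔT) = 0.08901 × (1 + 0.0038×-41.2) = 0.07507 Ω
P = I²R = (426)² × 0.07507 = 13600 W

13600 W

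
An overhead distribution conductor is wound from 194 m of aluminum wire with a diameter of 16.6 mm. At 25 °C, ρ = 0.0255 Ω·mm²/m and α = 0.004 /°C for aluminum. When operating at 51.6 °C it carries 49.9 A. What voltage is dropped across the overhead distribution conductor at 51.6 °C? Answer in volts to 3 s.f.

ρ = 0.0255 Ω·mm²/m = 2.55×10^-8 Ω·m
A = π(d/2)² = π(8.3000e-03 m)² = 2.164e-04 m²
R₍25₎ = ρL/A = (2.55×10^-8)(194)/(2.164e-04) = 0.02286 Ω
R₍51.6₎ = R₍25₎(1 + αΔT) = 0.02286 × (1 + 0.004×26.6) = 0.02529 Ω
V = IR = 49.9 × 0.02529 = 1.26 V

1.26 V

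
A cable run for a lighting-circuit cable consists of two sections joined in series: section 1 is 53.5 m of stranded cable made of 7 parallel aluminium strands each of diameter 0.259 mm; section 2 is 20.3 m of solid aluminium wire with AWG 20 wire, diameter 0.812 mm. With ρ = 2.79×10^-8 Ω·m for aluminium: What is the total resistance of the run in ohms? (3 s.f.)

Section 1: A_strand = π(1.2950e-04)² = 5.269e-08 m²; R₁ = ρL/(N·A_s) = (2.79×10^-8)(53.5)/(7×5.269e-08) = 4.047 Ω
Section 2: A = π(0.812/2 mm)² = π(4.0600e-04 m)² = 5.178e-07 m²
R₂ = (2.79×10^-8)(20.3)/(5.178e-07) = 1.094 Ω
R = R₁ + R₂ = 5.14 Ω

5.14 Ω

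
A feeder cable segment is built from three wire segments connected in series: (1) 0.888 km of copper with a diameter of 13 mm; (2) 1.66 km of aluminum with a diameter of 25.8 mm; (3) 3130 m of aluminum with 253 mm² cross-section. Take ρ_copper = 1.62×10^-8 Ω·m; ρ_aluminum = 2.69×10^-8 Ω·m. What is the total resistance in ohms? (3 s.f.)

0.527 Ω

Seg 1: A = π(d/2)² = π(6.5000e-03 m)² = 1.327e-04 m²
R_1 = (1.62×10^-8)(888)/(1.327e-04) = 0.1084 Ω
Seg 2: A = π(d/2)² = π(1.2900e-02 m)² = 5.228e-04 m²
R_2 = (2.69×10^-8)(1660)/(5.228e-04) = 0.08541 Ω
Seg 3: A = 253 mm² = 2.530e-04 m²
R_3 = (2.69×10^-8)(3130)/(2.530e-04) = 0.3328 Ω
R_total = R_1 + R_2 + R_3 = 0.527 Ω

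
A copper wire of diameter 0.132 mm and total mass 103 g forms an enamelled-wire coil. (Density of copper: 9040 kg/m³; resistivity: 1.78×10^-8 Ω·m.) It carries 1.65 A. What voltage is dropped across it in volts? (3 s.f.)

1790 V

A = π(d/2)² = π(6.6000e-05 m)² = 1.3685e-08 m²
L = m/(density·A) = 0.103/(9040×1.3685e-08) = 832.6 m
R = ρL/A = (1.78×10^-8)(832.6)/(1.3685e-08) = 1083 Ω
V = IR = 1.65 × 1083 = 1790 V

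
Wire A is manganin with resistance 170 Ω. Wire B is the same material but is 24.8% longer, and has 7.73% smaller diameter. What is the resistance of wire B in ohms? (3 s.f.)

R ∝ L/d², so R_B/R_A = (1 + 24.8/100) × (1 − 7.73/100)⁻²
= 1.248 × 1.175 = 1.466
R_B = 1.466 × 170 = 249 Ω

249 Ω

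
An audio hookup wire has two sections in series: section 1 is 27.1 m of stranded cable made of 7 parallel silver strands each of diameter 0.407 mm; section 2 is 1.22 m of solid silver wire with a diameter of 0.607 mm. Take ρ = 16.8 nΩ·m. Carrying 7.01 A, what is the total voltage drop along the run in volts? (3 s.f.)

4.00 V

ρ = 16.8 nΩ·m = 1.68×10^-8 Ω·m
Section 1: A_strand = π(2.0350e-04)² = 1.301e-07 m²; R₁ = ρL/(N·A_s) = (1.68×10^-8)(27.1)/(7×1.301e-07) = 0.4999 Ω
Section 2: A = π(d/2)² = π(3.0350e-04 m)² = 2.894e-07 m²
R₂ = (1.68×10^-8)(1.22)/(2.894e-07) = 0.07083 Ω
R = R₁ + R₂ = 0.5707 Ω
V = IR = 7.01 × 0.5707 = 4.00 V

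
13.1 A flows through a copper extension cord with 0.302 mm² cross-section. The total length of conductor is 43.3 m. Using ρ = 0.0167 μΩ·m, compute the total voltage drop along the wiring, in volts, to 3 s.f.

31.4 V

ρ = 0.0167 μΩ·m = 1.67×10^-8 Ω·m
A = 0.302 mm² = 3.020e-07 m²
R = ρL/A = (1.67×10^-8)(43.3)/(3.020e-07) = 2.394 Ω
V = IR = 13.1 × 2.394 = 31.4 V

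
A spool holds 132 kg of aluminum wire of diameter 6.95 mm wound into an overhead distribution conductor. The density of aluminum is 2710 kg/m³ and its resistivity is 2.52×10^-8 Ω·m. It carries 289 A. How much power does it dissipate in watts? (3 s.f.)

71200 W

A = π(d/2)² = π(3.4750e-03 m)² = 3.7937e-05 m²
L = m/(density·A) = 132/(2710×3.7937e-05) = 1284 m
R = ρL/A = (2.52×10^-8)(1284)/(3.7937e-05) = 0.8529 Ω
P = I²R = (289)² × 0.8529 = 71200 W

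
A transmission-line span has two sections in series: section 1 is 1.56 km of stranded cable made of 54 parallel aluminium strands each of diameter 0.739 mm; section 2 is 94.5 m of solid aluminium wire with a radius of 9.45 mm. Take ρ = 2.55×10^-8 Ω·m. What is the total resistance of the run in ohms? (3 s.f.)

Section 1: A_strand = π(3.6950e-04)² = 4.289e-07 m²; R₁ = ρL/(N·A_s) = (2.55×10^-8)(1560)/(54×4.289e-07) = 1.717 Ω
Section 2: A = πr² = π(9.4500e-03 m)² = 2.806e-04 m²
R₂ = (2.55×10^-8)(94.5)/(2.806e-04) = 0.008589 Ω
R = R₁ + R₂ = 1.73 Ω

1.73 Ω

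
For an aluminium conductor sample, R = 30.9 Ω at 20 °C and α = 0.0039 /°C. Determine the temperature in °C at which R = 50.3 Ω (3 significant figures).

181 °C

R = R₀(1 + α(T − T₀)) ⇒ T = T₀ + (R/R₀ − 1)/α
T = 20 + (50.3/30.9 − 1)/0.0039 = 20 + (0.6278)/0.0039 = 181 °C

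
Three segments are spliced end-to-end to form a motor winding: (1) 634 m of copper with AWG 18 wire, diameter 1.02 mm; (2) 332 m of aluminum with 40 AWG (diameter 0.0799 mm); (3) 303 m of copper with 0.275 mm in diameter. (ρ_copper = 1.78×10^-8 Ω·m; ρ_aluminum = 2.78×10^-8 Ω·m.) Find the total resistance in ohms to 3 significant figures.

1950 Ω

Seg 1: A = π(1.02/2 mm)² = π(5.1000e-04 m)² = 8.171e-07 m²
R_1 = (1.78×10^-8)(634)/(8.171e-07) = 13.81 Ω
Seg 2: A = π(0.0799/2 mm)² = π(3.9950e-05 m)² = 5.014e-09 m²
R_2 = (2.78×10^-8)(332)/(5.014e-09) = 1841 Ω
Seg 3: A = π(d/2)² = π(1.3750e-04 m)² = 5.940e-08 m²
R_3 = (1.78×10^-8)(303)/(5.940e-08) = 90.8 Ω
R_total = R_1 + R_2 + R_3 = 1950 Ω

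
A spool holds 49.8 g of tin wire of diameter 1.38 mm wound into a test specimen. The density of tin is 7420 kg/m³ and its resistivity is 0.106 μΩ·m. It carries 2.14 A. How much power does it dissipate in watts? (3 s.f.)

1.46 W

ρ = 0.106 μΩ·m = 1.06×10^-7 Ω·m
A = π(d/2)² = π(6.9000e-04 m)² = 1.4957e-06 m²
L = m/(density·A) = 0.0498/(7420×1.4957e-06) = 4.487 m
R = ρL/A = (1.06×10^-7)(4.487)/(1.4957e-06) = 0.318 Ω
P = I²R = (2.14)² × 0.318 = 1.46 W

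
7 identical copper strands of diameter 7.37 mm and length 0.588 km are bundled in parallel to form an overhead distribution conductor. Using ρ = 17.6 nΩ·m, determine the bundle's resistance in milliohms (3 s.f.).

ρ = 17.6 nΩ·m = 1.76×10^-8 Ω·m
A_strand = π(3.6850e-03 m)² = 4.266e-05 m²
R_strand = ρL/A = (1.76×10^-8)(588)/(4.266e-05) = 0.2426 Ω
R_total = R_strand/N = 0.2426/7 = 34.7 mΩ

34.7 mΩ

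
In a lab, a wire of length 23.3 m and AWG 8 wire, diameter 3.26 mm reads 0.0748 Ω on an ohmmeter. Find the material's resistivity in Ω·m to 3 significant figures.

2.68×10^-8 Ω·m

A = π(3.26/2 mm)² = π(1.6300e-03 m)² = 8.347e-06 m²
ρ = RA/L = (0.0748)(8.347e-06)/(23.3) = 2.68×10^-8 Ω·m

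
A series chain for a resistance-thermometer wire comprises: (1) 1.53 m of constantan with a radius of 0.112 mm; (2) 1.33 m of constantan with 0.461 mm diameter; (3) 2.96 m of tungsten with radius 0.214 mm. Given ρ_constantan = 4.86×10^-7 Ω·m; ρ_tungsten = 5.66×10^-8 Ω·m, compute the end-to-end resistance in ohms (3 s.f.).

23.9 Ω

Seg 1: A = πr² = π(1.1200e-04 m)² = 3.941e-08 m²
R_1 = (4.86×10^-7)(1.53)/(3.941e-08) = 18.87 Ω
Seg 2: A = π(d/2)² = π(2.3050e-04 m)² = 1.669e-07 m²
R_2 = (4.86×10^-7)(1.33)/(1.669e-07) = 3.873 Ω
Seg 3: A = πr² = π(2.1400e-04 m)² = 1.439e-07 m²
R_3 = (5.66×10^-8)(2.96)/(1.439e-07) = 1.164 Ω
R_total = R_1 + R_2 + R_3 = 23.9 Ω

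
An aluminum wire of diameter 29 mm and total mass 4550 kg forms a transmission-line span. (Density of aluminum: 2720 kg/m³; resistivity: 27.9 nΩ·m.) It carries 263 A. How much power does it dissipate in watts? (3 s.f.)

ρ = 27.9 nΩ·m = 2.79×10^-8 Ω·m
A = π(d/2)² = π(1.4500e-02 m)² = 6.6052e-04 m²
L = m/(density·A) = 4550/(2720×6.6052e-04) = 2533 m
R = ρL/A = (2.79×10^-8)(2533)/(6.6052e-04) = 0.107 Ω
P = I²R = (263)² × 0.107 = 7400 W

7400 W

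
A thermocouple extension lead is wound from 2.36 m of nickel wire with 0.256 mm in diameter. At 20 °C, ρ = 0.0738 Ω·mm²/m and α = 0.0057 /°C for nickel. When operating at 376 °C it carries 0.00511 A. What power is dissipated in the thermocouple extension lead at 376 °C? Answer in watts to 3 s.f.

2.68×10^-4 W

ρ = 0.0738 Ω·mm²/m = 7.38×10^-8 Ω·m
A = π(d/2)² = π(1.2800e-04 m)² = 5.147e-08 m²
R₍20₎ = ρL/A = (7.38×10^-8)(2.36)/(5.147e-08) = 3.384 Ω
R₍376₎ = R₍20₎(1 + αΔT) = 3.384 × (1 + 0.0057×356) = 10.25 Ω
P = I²R = (0.00511)² × 10.25 = 2.68×10^-4 W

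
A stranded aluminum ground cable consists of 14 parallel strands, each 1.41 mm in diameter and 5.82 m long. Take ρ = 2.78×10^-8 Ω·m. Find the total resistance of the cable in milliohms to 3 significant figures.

A_strand = π(7.0500e-04 m)² = 1.561e-06 m²
R_strand = ρL/A = (2.78×10^-8)(5.82)/(1.561e-06) = 0.1036 Ω
R_total = R_strand/N = 0.1036/14 = 7.40 mΩ

7.40 mΩ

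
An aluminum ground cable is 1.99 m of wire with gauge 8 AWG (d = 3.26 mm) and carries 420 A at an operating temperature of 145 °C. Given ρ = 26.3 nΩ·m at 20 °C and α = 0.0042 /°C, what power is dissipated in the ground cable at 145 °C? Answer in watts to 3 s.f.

1690 W

ρ = 26.3 nΩ·m = 2.63×10^-8 Ω·m
A = π(3.26/2 mm)² = π(1.6300e-03 m)² = 8.347e-06 m²
R₍20₎ = ρL/A = (2.63×10^-8)(1.99)/(8.347e-06) = 0.00627 Ω
R₍145₎ = R₍20₎(1 + αΔT) = 0.00627 × (1 + 0.0042×125) = 0.009562 Ω
P = I²R = (420)² × 0.009562 = 1690 W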